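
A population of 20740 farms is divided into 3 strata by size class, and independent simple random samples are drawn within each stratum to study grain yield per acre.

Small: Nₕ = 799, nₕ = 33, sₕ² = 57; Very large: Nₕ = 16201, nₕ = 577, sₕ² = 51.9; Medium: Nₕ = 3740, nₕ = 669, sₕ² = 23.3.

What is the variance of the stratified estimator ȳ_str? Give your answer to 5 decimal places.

Var(ȳ_str) = Σₕ Wₕ²(1 − fₕ)sₕ²/nₕ with Wₕ = Nₕ/N, N = 20740.
Small: Wₕ = 0.03852459; term = 0.03852459²·(1 − 0.04130163)·57/33 = 0.0024576439.
Very large: Wₕ = 0.78114754; term = 0.78114754²·(1 − 0.03561509)·51.9/577 = 0.052930756.
Medium: Wₕ = 0.18032787; term = 0.18032787²·(1 − 0.17887701)·23.3/669 = 9.2995882 × 10^-4.
Sum = 0.056318359.

0.05632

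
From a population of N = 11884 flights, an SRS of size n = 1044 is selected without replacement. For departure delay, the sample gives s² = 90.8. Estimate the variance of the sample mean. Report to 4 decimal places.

0.0793

Under SRS without replacement, Var(ȳ) = (1 − f)·s²/n with f = n/N = 1044/11884 = 0.08784921.
Var(ȳ) = (1 − 0.08784921)·90.8/1044 = 0.91215079·0.08697318 = 0.079332655.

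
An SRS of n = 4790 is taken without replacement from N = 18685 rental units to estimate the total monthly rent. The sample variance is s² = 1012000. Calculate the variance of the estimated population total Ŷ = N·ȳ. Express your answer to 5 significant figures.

5.4853 × 10^10

Var(Ŷ) = N²·Var(ȳ) = N²·(1 − n/N)·s²/n.
f = 4790/18685 = 0.25635537; Var(ȳ) = 0.74364463·1012000/4790 = 157.11239.
Var(Ŷ) = 18685² · 157.11239 = 5.4852527 × 10^10.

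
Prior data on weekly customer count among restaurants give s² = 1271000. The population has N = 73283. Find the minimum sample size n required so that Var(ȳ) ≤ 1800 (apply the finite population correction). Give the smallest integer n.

Without fpc, n₀ = s²/D = 1271000/1800 = 706.1111.
With fpc, (1 − n/N)·s²/n ≤ D requires n ≥ n₀/(1 + n₀/N) = 706.1111/(1 + 706.1111/73283) = 699.3724.
Rounding up, n = 700.

700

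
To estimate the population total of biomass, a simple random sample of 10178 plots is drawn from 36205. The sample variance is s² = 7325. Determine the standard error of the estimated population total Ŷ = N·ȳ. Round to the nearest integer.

Var(Ŷ) = N²·Var(ȳ) = N²·(1 − n/N)·s²/n.
f = 10178/36205 = 0.28112139; Var(ȳ) = 0.71887861·7325/10178 = 0.5173694.
Var(Ŷ) = 36205² · 0.5173694 = 6.7816886 × 10^8.
SE(Ŷ) = √(6.7816886 × 10^8) = 26042.

26042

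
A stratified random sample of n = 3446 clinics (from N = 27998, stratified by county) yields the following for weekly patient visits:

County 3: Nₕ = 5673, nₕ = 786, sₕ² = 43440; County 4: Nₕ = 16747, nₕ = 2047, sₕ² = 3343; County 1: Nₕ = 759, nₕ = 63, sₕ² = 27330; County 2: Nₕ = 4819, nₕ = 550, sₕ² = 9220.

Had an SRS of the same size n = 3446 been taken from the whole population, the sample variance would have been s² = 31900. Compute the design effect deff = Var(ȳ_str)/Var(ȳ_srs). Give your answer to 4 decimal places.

0.3942

Var(ȳ_str) = Σ Wₕ²(1−fₕ)sₕ²/nₕ with Wₕ = Nₕ/27998:
  County 3: (5673/27998)²·(1−786/5673)·43440/786 = 1.9546472
  County 4: (16747/27998)²·(1−2047/16747)·3343/2047 = 0.51288367
  County 1: (759/27998)²·(1−63/759)·27330/63 = 0.29234528
  County 2: (4819/27998)²·(1−550/4819)·9220/550 = 0.43994389
  → Var(ȳ_str) = 3.19982.
Var(ȳ_srs) = (1 − 3446/27998)·31900/3446 = 8.1177426.
deff = 3.19982 / 8.1177426 = 0.3942.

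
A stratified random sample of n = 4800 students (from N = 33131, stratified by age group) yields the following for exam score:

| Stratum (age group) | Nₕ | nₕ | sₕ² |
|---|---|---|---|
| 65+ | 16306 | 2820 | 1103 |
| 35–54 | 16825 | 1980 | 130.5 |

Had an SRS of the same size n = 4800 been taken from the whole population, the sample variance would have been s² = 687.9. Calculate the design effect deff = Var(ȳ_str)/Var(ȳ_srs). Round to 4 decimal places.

0.7618

Var(ȳ_str) = Σ Wₕ²(1−fₕ)sₕ²/nₕ with Wₕ = Nₕ/33131:
  65+: (16306/33131)²·(1−2820/16306)·1103/2820 = 0.078358824
  35–54: (16825/33131)²·(1−1980/16825)·130.5/1980 = 0.014997246
  → Var(ȳ_str) = 0.09335607.
Var(ȳ_srs) = (1 − 4800/33131)·687.9/4800 = 0.12254947.
deff = 0.09335607 / 0.12254947 = 0.7618.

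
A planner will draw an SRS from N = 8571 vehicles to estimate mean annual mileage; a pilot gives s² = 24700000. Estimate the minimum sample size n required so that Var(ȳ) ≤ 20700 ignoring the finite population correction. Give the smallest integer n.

Without fpc, n₀ = s²/D = 24700000/20700 = 1193.2367.
Rounding up, n = 1194.

1194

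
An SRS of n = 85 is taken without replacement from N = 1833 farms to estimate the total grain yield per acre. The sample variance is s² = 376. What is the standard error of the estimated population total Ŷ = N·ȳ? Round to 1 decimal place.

Var(Ŷ) = N²·Var(ȳ) = N²·(1 − n/N)·s²/n.
f = 85/1833 = 0.04637207; Var(ȳ) = 0.95362793·376/85 = 4.2184012.
Var(Ŷ) = 1833² · 4.2184012 = 1.417336 × 10^7.
SE(Ŷ) = √(1.417336 × 10^7) = 3764.8.

3764.8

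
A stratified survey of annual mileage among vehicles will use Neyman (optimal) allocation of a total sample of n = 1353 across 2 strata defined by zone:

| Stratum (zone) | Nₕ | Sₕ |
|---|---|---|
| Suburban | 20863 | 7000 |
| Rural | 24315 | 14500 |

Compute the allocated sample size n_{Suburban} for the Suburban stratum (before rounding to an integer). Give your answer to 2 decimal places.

396.29

Neyman allocation: nₕ = n·NₕSₕ / Σⱼ NⱼSⱼ.
Σ NⱼSⱼ = 20863·7000 + 24315·14500 = 4.986085 × 10^8.
n_{Suburban} = 1353·20863·7000 / (4.986085 × 10^8) = 396.29.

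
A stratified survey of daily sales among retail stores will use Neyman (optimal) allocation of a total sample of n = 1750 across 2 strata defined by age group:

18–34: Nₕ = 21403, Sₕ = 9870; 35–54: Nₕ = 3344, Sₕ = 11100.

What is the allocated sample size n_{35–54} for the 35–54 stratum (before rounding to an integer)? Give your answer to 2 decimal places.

261.54

Neyman allocation: nₕ = n·NₕSₕ / Σⱼ NⱼSⱼ.
Σ NⱼSⱼ = 21403·9870 + 3344·11100 = 2.4836601 × 10^8.
n_{35–54} = 1750·3344·11100 / (2.4836601 × 10^8) = 261.54.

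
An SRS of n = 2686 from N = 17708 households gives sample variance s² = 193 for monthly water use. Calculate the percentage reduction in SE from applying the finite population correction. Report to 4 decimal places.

f = n/N = 2686/17708 = 0.15168286.
SE_no-fpc = √(s²/n) = 0.26805607; SE_fpc = √((1−f)s²/n) = 0.24689072.
Ratio = √(1−f) = 0.92104134. Reduction = 100·(1 − 0.92104134) = 7.8959%.

7.8959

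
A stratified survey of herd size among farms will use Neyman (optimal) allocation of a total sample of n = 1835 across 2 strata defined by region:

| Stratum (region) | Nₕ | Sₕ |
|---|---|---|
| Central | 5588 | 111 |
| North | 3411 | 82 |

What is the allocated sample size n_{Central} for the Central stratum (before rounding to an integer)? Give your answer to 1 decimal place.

Neyman allocation: nₕ = n·NₕSₕ / Σⱼ NⱼSⱼ.
Σ NⱼSⱼ = 5588·111 + 3411·82 = 899970.
n_{Central} = 1835·5588·111 / 899970 = 1264.7.

1264.7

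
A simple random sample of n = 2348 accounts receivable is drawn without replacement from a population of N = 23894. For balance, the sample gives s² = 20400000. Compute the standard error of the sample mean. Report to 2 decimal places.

Under SRS without replacement, Var(ȳ) = (1 − f)·s²/n with f = n/N = 2348/23894 = 0.09826735.
Var(ȳ) = (1 − 0.09826735)·20400000/2348 = 0.90173265·8688.2453 = 7834.4745.
SE(ȳ) = √(7834.4745) = 88.51.

88.51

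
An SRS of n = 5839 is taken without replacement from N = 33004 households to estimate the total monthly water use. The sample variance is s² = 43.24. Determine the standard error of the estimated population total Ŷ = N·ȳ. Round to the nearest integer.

2577

Var(Ŷ) = N²·Var(ȳ) = N²·(1 − n/N)·s²/n.
f = 5839/33004 = 0.17691795; Var(ȳ) = 0.82308205·43.24/5839 = 0.0060952334.
Var(Ŷ) = 33004² · 0.0060952334 = 6.6393184 × 10^6.
SE(Ŷ) = √(6.6393184 × 10^6) = 2577.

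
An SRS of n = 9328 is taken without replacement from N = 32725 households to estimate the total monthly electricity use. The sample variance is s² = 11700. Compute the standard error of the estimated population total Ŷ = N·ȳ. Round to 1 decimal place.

30989.8

Var(Ŷ) = N²·Var(ȳ) = N²·(1 − n/N)·s²/n.
f = 9328/32725 = 0.28504202; Var(ȳ) = 0.71495798·11700/9328 = 0.89676334.
Var(Ŷ) = 32725² · 0.89676334 = 9.6036684 × 10^8.
SE(Ŷ) = √(9.6036684 × 10^8) = 30989.8.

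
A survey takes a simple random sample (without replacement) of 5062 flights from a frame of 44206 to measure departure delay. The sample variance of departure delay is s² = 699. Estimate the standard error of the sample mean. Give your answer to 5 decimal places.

Under SRS without replacement, Var(ȳ) = (1 − f)·s²/n with f = n/N = 5062/44206 = 0.11450934.
Var(ȳ) = (1 − 0.11450934)·699/5062 = 0.88549066·0.13808771 = 0.12227538.
SE(ȳ) = √(0.12227538) = 0.34968.

0.34968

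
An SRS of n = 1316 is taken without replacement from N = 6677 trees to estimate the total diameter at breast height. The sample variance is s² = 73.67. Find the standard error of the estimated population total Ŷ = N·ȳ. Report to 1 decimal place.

1415.6

Var(Ŷ) = N²·Var(ȳ) = N²·(1 − n/N)·s²/n.
f = 1316/6677 = 0.19709450; Var(ȳ) = 0.80290550·73.67/1316 = 0.044946845.
Var(Ŷ) = 6677² · 0.044946845 = 2.003835 × 10^6.
SE(Ŷ) = √(2.003835 × 10^6) = 1415.6.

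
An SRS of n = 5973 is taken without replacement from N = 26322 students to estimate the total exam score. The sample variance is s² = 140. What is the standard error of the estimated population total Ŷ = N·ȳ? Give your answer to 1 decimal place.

Var(Ŷ) = N²·Var(ȳ) = N²·(1 − n/N)·s²/n.
f = 5973/26322 = 0.22692045; Var(ȳ) = 0.77307955·140/5973 = 0.018120063.
Var(Ŷ) = 26322² · 0.018120063 = 1.2554444 × 10^7.
SE(Ŷ) = √(1.2554444 × 10^7) = 3543.2.

3543.2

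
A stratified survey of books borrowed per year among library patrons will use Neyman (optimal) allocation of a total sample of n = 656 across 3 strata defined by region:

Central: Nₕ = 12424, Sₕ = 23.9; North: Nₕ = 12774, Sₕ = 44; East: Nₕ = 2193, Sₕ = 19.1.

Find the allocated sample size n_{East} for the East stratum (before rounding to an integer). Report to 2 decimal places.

Neyman allocation: nₕ = n·NₕSₕ / Σⱼ NⱼSⱼ.
Σ NⱼSⱼ = 12424·23.9 + 12774·44 + 2193·19.1 = 900875.9.
n_{East} = 656·2193·19.1 / 900875.9 = 30.50.

30.50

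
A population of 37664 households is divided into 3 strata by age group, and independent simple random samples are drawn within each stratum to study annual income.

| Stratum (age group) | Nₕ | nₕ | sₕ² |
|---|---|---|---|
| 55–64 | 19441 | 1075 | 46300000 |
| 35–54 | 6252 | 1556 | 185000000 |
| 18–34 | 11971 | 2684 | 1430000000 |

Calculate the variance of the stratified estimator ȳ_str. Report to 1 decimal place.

55056.1

Var(ȳ_str) = Σₕ Wₕ²(1 − fₕ)sₕ²/nₕ with Wₕ = Nₕ/N, N = 37664.
55–64: Wₕ = 0.51616929; term = 0.51616929²·(1 − 0.05529551)·46300000/1075 = 10840.588.
35–54: Wₕ = 0.16599405; term = 0.16599405²·(1 − 0.24888036)·185000000/1556 = 2460.6866.
18–34: Wₕ = 0.31783666; term = 0.31783666²·(1 − 0.22420850)·1430000000/2684 = 41754.811.
Sum = 55056.086.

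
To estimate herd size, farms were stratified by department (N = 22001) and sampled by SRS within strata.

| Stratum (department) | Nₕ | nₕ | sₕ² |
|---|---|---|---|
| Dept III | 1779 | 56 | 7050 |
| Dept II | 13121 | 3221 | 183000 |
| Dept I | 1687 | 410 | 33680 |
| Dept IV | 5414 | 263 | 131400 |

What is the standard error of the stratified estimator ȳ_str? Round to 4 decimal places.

6.7227

Var(ȳ_str) = Σₕ Wₕ²(1 − fₕ)sₕ²/nₕ with Wₕ = Nₕ/N, N = 22001.
Dept III: Wₕ = 0.08085996; term = 0.08085996²·(1 − 0.03147836)·7050/56 = 0.79721869.
Dept II: Wₕ = 0.59638198; term = 0.59638198²·(1 − 0.24548434)·183000/3221 = 15.246763.
Dept I: Wₕ = 0.07667833; term = 0.07667833²·(1 − 0.24303497)·33680/410 = 0.36560267.
Dept IV: Wₕ = 0.24607972; term = 0.24607972²·(1 − 0.04857776)·131400/263 = 28.78489.
Sum = 45.194474.
SE = √(45.194474) = 6.7227.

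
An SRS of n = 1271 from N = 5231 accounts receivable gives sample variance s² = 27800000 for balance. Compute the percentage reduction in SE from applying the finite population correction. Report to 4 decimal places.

12.9928

f = n/N = 1271/5231 = 0.24297457.
SE_no-fpc = √(s²/n) = 147.89368; SE_fpc = √((1−f)s²/n) = 128.67816.
Ratio = √(1−f) = 0.87007208. Reduction = 100·(1 − 0.87007208) = 12.9928%.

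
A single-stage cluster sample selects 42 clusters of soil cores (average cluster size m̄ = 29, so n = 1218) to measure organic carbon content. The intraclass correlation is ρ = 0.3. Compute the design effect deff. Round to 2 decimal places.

9.40

deff = 1 + (29 − 1)·0.3 = 1 + 8.4 = 9.4.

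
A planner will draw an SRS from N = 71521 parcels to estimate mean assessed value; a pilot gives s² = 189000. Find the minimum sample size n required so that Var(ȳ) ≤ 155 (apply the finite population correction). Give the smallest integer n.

Without fpc, n₀ = s²/D = 189000/155 = 1219.3548.
With fpc, (1 − n/N)·s²/n ≤ D requires n ≥ n₀/(1 + n₀/N) = 1219.3548/(1 + 1219.3548/71521) = 1198.9146.
Rounding up, n = 1199.

1199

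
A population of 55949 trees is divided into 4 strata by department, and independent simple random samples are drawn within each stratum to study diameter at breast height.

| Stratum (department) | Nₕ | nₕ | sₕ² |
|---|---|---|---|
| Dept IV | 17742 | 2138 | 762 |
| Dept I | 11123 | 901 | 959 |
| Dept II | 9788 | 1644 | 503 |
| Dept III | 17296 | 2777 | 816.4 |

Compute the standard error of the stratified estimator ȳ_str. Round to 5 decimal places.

0.31868

Var(ȳ_str) = Σₕ Wₕ²(1 − fₕ)sₕ²/nₕ with Wₕ = Nₕ/N, N = 55949.
Dept IV: Wₕ = 0.31711023; term = 0.31711023²·(1 − 0.12050502)·762/2138 = 0.031521083.
Dept I: Wₕ = 0.19880606; term = 0.19880606²·(1 − 0.08100333)·959/901 = 0.038660456.
Dept II: Wₕ = 0.17494504; term = 0.17494504²·(1 − 0.16796077)·503/1644 = 0.0077913594.
Dept III: Wₕ = 0.30913868; term = 0.30913868²·(1 − 0.16055735)·816.4/2777 = 0.0235844.
Sum = 0.1015573.
SE = √(0.1015573) = 0.31868.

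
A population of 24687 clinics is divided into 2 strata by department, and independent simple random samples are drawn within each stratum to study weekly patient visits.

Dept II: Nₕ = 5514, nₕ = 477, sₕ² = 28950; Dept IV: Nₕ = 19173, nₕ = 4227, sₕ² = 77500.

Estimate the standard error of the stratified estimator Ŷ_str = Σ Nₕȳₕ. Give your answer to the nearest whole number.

83304

Var(Ŷ_str) = Σₕ Nₕ²(1 − fₕ)sₕ²/nₕ.
Dept II: 5514²·(1 − 477/5514)·28950/477 = 1.6856558 × 10^9.
Dept IV: 19173²·(1 − 4227/19173)·77500/4227 = 5.2539327 × 10^9.
Sum = 6.9395885 × 10^9.
SE = √(6.9395885 × 10^9) = 83304.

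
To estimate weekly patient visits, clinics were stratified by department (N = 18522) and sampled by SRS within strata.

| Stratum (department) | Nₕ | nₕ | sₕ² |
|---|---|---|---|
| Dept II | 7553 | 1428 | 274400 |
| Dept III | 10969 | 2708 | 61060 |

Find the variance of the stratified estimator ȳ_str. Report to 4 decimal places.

31.8680

Var(ȳ_str) = Σₕ Wₕ²(1 − fₕ)sₕ²/nₕ with Wₕ = Nₕ/N, N = 18522.
Dept II: Wₕ = 0.40778534; term = 0.40778534²·(1 − 0.18906395)·274400/1428 = 25.912285.
Dept III: Wₕ = 0.59221466; term = 0.59221466²·(1 − 0.24687756)·61060/2708 = 5.9556894.
Sum = 31.867974.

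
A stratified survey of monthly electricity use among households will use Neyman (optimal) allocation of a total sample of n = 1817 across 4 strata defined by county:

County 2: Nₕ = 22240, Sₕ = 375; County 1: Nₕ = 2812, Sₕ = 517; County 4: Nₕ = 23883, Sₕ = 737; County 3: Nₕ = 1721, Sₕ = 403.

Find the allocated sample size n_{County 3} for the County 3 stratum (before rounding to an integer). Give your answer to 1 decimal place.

44.9

Neyman allocation: nₕ = n·NₕSₕ / Σⱼ NⱼSⱼ.
Σ NⱼSⱼ = 22240·375 + 2812·517 + 23883·737 + 1721·403 = 2.8089138 × 10^7.
n_{County 3} = 1817·1721·403 / (2.8089138 × 10^7) = 44.9.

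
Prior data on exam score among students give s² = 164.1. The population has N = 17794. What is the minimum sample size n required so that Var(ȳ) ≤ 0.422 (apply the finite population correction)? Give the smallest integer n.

Without fpc, n₀ = s²/D = 164.1/0.422 = 388.8626.
With fpc, (1 − n/N)·s²/n ≤ D requires n ≥ n₀/(1 + n₀/N) = 388.8626/(1 + 388.8626/17794) = 380.5463.
Rounding up, n = 381.

381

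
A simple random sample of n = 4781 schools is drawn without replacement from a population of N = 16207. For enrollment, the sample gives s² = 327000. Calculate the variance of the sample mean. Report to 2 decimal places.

Under SRS without replacement, Var(ȳ) = (1 − f)·s²/n with f = n/N = 4781/16207 = 0.29499599.
Var(ȳ) = (1 − 0.29499599)·327000/4781 = 0.70500401·68.395733 = 48.219266.

48.22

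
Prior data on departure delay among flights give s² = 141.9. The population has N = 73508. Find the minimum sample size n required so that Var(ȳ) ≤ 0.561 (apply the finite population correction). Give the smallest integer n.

Without fpc, n₀ = s²/D = 141.9/0.561 = 252.9412.
With fpc, (1 − n/N)·s²/n ≤ D requires n ≥ n₀/(1 + n₀/N) = 252.9412/(1 + 252.9412/73508) = 252.0738.
Rounding up, n = 253.

253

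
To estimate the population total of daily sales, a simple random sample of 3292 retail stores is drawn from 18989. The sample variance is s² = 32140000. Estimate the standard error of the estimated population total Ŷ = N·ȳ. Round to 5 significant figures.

Var(Ŷ) = N²·Var(ȳ) = N²·(1 − n/N)·s²/n.
f = 3292/18989 = 0.17336353; Var(ȳ) = 0.82663647·32140000/3292 = 8070.5031.
Var(Ŷ) = 18989² · 8070.5031 = 2.9100791 × 10^12.
SE(Ŷ) = √(2.9100791 × 10^12) = 1.7059 × 10^6.

1.7059 × 10^6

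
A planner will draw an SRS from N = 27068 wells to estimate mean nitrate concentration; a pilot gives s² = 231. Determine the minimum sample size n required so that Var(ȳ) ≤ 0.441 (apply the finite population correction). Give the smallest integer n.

514

Without fpc, n₀ = s²/D = 231/0.441 = 523.8095.
With fpc, (1 − n/N)·s²/n ≤ D requires n ≥ n₀/(1 + n₀/N) = 523.8095/(1 + 523.8095/27068) = 513.8654.
Rounding up, n = 514.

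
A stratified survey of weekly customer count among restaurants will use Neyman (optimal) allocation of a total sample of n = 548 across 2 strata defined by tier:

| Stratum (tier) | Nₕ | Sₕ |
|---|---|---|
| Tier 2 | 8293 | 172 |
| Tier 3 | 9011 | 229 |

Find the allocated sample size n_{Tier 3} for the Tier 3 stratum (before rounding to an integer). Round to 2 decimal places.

324.02

Neyman allocation: nₕ = n·NₕSₕ / Σⱼ NⱼSⱼ.
Σ NⱼSⱼ = 8293·172 + 9011·229 = 3.489915 × 10^6.
n_{Tier 3} = 548·9011·229 / (3.489915 × 10^6) = 324.02.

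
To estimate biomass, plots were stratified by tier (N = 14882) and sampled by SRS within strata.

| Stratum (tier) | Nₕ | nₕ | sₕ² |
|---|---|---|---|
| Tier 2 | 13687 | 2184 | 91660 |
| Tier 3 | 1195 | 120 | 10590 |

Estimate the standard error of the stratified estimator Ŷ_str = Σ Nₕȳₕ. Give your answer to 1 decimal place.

Var(Ŷ_str) = Σₕ Nₕ²(1 − fₕ)sₕ²/nₕ.
Tier 2: 13687²·(1 − 2184/13687)·91660/2184 = 6.6076435 × 10^9.
Tier 3: 1195²·(1 − 120/1195)·10590/120 = 1.1336816 × 10^8.
Sum = 6.7210117 × 10^9.
SE = √(6.7210117 × 10^9) = 81981.8.

81981.8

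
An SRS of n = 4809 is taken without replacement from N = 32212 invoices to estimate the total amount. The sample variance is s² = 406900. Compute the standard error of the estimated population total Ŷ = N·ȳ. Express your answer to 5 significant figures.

Var(Ŷ) = N²·Var(ȳ) = N²·(1 − n/N)·s²/n.
f = 4809/32212 = 0.14929219; Var(ȳ) = 0.85070781·406900/4809 = 71.980247.
Var(Ŷ) = 32212² · 71.980247 = 7.4687636 × 10^10.
SE(Ŷ) = √(7.4687636 × 10^10) = 273290.

273290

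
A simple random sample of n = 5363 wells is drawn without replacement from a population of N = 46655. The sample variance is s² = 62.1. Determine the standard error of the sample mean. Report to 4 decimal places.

0.1012

Under SRS without replacement, Var(ȳ) = (1 − f)·s²/n with f = n/N = 5363/46655 = 0.11495017.
Var(ȳ) = (1 − 0.11495017)·62.1/5363 = 0.88504983·0.01157934 = 0.010248293.
SE(ȳ) = √(0.010248293) = 0.1012.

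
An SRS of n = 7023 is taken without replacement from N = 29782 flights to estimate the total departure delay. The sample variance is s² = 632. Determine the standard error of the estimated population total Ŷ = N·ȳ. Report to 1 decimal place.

Var(Ŷ) = N²·Var(ȳ) = N²·(1 − n/N)·s²/n.
f = 7023/29782 = 0.23581358; Var(ȳ) = 0.76418642·632/7023 = 0.068769161.
Var(Ŷ) = 29782² · 0.068769161 = 6.0996012 × 10^7.
SE(Ŷ) = √(6.0996012 × 10^7) = 7810.0.

7810.0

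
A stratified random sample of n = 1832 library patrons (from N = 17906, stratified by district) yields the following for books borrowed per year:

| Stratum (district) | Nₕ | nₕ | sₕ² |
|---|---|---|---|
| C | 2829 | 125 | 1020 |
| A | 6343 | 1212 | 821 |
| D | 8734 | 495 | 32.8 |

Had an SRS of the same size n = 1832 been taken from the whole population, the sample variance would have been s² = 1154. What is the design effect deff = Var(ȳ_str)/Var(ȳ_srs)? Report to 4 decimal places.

0.4922

Var(ȳ_str) = Σ Wₕ²(1−fₕ)sₕ²/nₕ with Wₕ = Nₕ/17906:
  C: (2829/17906)²·(1−125/2829)·1020/125 = 0.19468506
  A: (6343/17906)²·(1−1212/6343)·821/1212 = 0.068760671
  D: (8734/17906)²·(1−495/8734)·32.8/495 = 0.014871651
  → Var(ȳ_str) = 0.27831738.
Var(ȳ_srs) = (1 − 1832/17906)·1154/1832 = 0.56546499.
deff = 0.27831738 / 0.56546499 = 0.4922.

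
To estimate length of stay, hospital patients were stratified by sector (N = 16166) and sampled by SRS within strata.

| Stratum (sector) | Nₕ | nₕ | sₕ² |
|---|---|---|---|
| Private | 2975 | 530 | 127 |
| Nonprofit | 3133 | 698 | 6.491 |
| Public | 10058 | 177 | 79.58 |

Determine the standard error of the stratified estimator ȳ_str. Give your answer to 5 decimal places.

Var(ȳ_str) = Σₕ Wₕ²(1 − fₕ)sₕ²/nₕ with Wₕ = Nₕ/N, N = 16166.
Private: Wₕ = 0.18402821; term = 0.18402821²·(1 − 0.17815126)·127/530 = 0.0066694272.
Nonprofit: Wₕ = 0.19380181; term = 0.19380181²·(1 − 0.22278966)·6.491/698 = 2.7146285 × 10^-4.
Public: Wₕ = 0.62216999; term = 0.62216999²·(1 − 0.01759793)·79.58/177 = 0.17097714.
Sum = 0.17791803.
SE = √(0.17791803) = 0.42180.

0.42180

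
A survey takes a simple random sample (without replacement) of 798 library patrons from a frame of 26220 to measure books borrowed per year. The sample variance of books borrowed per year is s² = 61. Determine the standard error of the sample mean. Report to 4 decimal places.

Under SRS without replacement, Var(ȳ) = (1 − f)·s²/n with f = n/N = 798/26220 = 0.03043478.
Var(ȳ) = (1 − 0.03043478)·61/798 = 0.96956522·0.076441103 = 0.074114634.
SE(ȳ) = √(0.074114634) = 0.2722.

0.2722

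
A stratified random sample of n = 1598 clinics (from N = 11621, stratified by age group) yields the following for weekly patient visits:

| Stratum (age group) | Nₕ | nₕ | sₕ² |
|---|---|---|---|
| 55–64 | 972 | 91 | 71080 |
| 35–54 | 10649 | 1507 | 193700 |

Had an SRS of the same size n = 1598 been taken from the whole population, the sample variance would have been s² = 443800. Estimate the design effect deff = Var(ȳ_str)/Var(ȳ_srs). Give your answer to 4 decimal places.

0.4075

Var(ȳ_str) = Σ Wₕ²(1−fₕ)sₕ²/nₕ with Wₕ = Nₕ/11621:
  55–64: (972/11621)²·(1−91/972)·71080/91 = 4.9529187
  35–54: (10649/11621)²·(1−1507/10649)·193700/1507 = 92.657251
  → Var(ȳ_str) = 97.61017.
Var(ȳ_srs) = (1 − 1598/11621)·443800/1598 = 239.53267.
deff = 97.61017 / 239.53267 = 0.4075.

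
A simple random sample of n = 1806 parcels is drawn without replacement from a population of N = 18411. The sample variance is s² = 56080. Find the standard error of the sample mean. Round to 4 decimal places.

5.2921

Under SRS without replacement, Var(ȳ) = (1 − f)·s²/n with f = n/N = 1806/18411 = 0.09809353.
Var(ȳ) = (1 − 0.09809353)·56080/1806 = 0.90190647·31.052049 = 28.006044.
SE(ȳ) = √(28.006044) = 5.2921.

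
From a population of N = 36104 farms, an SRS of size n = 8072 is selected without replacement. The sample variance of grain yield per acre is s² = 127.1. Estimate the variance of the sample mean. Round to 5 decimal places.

Under SRS without replacement, Var(ȳ) = (1 − f)·s²/n with f = n/N = 8072/36104 = 0.22357634.
Var(ȳ) = (1 − 0.22357634)·127.1/8072 = 0.77642366·0.015745788 = 0.012225402.

0.01223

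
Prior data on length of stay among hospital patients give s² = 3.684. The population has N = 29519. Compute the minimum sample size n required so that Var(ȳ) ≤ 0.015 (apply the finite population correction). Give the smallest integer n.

244

Without fpc, n₀ = s²/D = 3.684/0.015 = 245.6000.
With fpc, (1 − n/N)·s²/n ≤ D requires n ≥ n₀/(1 + n₀/N) = 245.6000/(1 + 245.6000/29519) = 243.5735.
Rounding up, n = 244.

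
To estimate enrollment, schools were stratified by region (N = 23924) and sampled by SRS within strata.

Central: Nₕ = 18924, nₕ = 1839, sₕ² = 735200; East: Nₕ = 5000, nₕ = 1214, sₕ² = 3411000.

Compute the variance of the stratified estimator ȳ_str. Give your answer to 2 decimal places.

Var(ȳ_str) = Σₕ Wₕ²(1 − fₕ)sₕ²/nₕ with Wₕ = Nₕ/N, N = 23924.
Central: Wₕ = 0.79100485; term = 0.79100485²·(1 − 0.09717819)·735200/1839 = 225.83128.
East: Wₕ = 0.20899515; term = 0.20899515²·(1 − 0.24280000)·3411000/1214 = 92.927886.
Sum = 318.75917.

318.76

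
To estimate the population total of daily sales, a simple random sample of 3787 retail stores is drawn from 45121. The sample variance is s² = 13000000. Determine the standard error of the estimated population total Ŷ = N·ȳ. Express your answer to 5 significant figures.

2.5303 × 10^6

Var(Ŷ) = N²·Var(ȳ) = N²·(1 − n/N)·s²/n.
f = 3787/45121 = 0.08392988; Var(ȳ) = 0.91607012·13000000/3787 = 3144.6822.
Var(Ŷ) = 45121² · 3144.6822 = 6.4022731 × 10^12.
SE(Ŷ) = √(6.4022731 × 10^12) = 2.5303 × 10^6.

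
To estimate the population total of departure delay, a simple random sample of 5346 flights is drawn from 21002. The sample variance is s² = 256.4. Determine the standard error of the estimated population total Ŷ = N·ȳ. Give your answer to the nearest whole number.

Var(Ŷ) = N²·Var(ȳ) = N²·(1 − n/N)·s²/n.
f = 5346/21002 = 0.25454719; Var(ȳ) = 0.74545281·256.4/5346 = 0.035752731.
Var(Ŷ) = 21002² · 0.035752731 = 1.5769958 × 10^7.
SE(Ŷ) = √(1.5769958 × 10^7) = 3971.

3971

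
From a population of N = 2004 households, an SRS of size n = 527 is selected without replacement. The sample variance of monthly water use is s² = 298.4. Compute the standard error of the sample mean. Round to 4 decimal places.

0.6460

Under SRS without replacement, Var(ȳ) = (1 − f)·s²/n with f = n/N = 527/2004 = 0.26297405.
Var(ȳ) = (1 − 0.26297405)·298.4/527 = 0.73702595·0.56622391 = 0.41732171.
SE(ȳ) = √(0.41732171) = 0.6460.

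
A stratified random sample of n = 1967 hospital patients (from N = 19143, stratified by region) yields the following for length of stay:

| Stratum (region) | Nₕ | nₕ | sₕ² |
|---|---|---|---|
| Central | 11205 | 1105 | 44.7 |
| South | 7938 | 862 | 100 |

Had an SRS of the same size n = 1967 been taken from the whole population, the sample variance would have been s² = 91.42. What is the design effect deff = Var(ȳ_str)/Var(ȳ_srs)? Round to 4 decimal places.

Var(ȳ_str) = Σ Wₕ²(1−fₕ)sₕ²/nₕ with Wₕ = Nₕ/19143:
  Central: (11205/19143)²·(1−1105/11205)·44.7/1105 = 0.012492762
  South: (7938/19143)²·(1−862/7938)·100/862 = 0.017781633
  → Var(ȳ_str) = 0.030274395.
Var(ȳ_srs) = (1 − 1967/19143)·91.42/1967 = 0.041701232.
deff = 0.030274395 / 0.041701232 = 0.7260.

0.7260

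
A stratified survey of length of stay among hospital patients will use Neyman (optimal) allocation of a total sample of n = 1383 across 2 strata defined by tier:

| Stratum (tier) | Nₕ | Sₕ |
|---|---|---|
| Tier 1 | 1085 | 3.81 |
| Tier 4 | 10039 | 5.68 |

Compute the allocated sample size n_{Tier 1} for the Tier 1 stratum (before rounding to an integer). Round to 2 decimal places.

93.49

Neyman allocation: nₕ = n·NₕSₕ / Σⱼ NⱼSⱼ.
Σ NⱼSⱼ = 1085·3.81 + 10039·5.68 = 61155.37.
n_{Tier 1} = 1383·1085·3.81 / 61155.37 = 93.49.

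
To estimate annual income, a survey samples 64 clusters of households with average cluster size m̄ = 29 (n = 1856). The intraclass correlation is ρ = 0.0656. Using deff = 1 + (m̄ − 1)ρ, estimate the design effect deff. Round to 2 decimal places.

deff = 1 + (29 − 1)·0.0656 = 1 + 1.8368 = 2.8368.

2.84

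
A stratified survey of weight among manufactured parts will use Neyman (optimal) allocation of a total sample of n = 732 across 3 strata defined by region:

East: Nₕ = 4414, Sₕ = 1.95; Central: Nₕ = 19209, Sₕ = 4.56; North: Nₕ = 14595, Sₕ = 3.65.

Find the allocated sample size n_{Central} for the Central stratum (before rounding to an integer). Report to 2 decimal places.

428.96

Neyman allocation: nₕ = n·NₕSₕ / Σⱼ NⱼSⱼ.
Σ NⱼSⱼ = 4414·1.95 + 19209·4.56 + 14595·3.65 = 149472.09.
n_{Central} = 732·19209·4.56 / 149472.09 = 428.96.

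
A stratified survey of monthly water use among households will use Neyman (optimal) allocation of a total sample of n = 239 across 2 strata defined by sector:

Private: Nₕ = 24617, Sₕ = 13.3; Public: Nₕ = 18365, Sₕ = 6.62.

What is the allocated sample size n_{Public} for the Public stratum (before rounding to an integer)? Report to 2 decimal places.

Neyman allocation: nₕ = n·NₕSₕ / Σⱼ NⱼSⱼ.
Σ NⱼSⱼ = 24617·13.3 + 18365·6.62 = 448982.4.
n_{Public} = 239·18365·6.62 / 448982.4 = 64.72.

64.72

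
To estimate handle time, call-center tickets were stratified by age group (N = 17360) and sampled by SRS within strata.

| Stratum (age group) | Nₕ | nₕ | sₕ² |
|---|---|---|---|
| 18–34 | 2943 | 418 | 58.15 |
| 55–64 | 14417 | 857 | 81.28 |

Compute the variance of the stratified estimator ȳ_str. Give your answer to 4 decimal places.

Var(ȳ_str) = Σₕ Wₕ²(1 − fₕ)sₕ²/nₕ with Wₕ = Nₕ/N, N = 17360.
18–34: Wₕ = 0.16952765; term = 0.16952765²·(1 − 0.14203194)·58.15/418 = 0.003430249.
55–64: Wₕ = 0.83047235; term = 0.83047235²·(1 − 0.05944371)·81.28/857 = 0.061523073.
Sum = 0.064953322.

0.0650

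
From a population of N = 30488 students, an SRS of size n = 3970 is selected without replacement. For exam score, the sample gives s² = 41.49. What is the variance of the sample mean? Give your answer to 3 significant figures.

Under SRS without replacement, Var(ȳ) = (1 − f)·s²/n with f = n/N = 3970/30488 = 0.13021517.
Var(ȳ) = (1 − 0.13021517)·41.49/3970 = 0.86978483·0.010450882 = 0.0090900183.

0.00909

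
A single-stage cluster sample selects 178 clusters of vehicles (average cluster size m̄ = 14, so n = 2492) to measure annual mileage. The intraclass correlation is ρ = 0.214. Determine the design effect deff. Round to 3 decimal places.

3.782

deff = 1 + (14 − 1)·0.214 = 1 + 2.782 = 3.782.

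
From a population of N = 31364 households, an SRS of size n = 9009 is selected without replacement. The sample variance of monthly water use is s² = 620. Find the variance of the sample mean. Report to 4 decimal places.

0.0491

Under SRS without replacement, Var(ȳ) = (1 − f)·s²/n with f = n/N = 9009/31364 = 0.28724015.
Var(ȳ) = (1 − 0.28724015)·620/9009 = 0.71275985·0.068820069 = 0.049052182.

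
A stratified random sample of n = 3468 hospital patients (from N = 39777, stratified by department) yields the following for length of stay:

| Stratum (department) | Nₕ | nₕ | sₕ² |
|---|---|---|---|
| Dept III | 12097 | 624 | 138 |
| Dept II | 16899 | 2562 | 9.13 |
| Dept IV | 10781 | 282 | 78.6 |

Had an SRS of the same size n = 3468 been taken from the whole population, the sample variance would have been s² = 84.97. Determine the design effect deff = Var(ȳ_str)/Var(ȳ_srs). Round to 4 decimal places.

1.7833

Var(ȳ_str) = Σ Wₕ²(1−fₕ)sₕ²/nₕ with Wₕ = Nₕ/39777:
  Dept III: (12097/39777)²·(1−624/12097)·138/624 = 0.019399258
  Dept II: (16899/39777)²·(1−2562/16899)·9.13/2562 = 5.4569113 × 10^-4
  Dept IV: (10781/39777)²·(1−282/10781)·78.6/282 = 0.019939597
  → Var(ȳ_str) = 0.039884546.
Var(ȳ_srs) = (1 − 3468/39777)·84.97/3468 = 0.022364994.
deff = 0.039884546 / 0.022364994 = 1.7833.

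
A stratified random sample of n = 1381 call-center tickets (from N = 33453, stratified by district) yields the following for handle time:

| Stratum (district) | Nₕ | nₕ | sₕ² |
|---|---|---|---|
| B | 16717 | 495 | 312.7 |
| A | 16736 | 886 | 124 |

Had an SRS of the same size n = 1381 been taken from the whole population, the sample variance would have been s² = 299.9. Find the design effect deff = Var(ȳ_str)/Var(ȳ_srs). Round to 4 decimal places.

Var(ȳ_str) = Σ Wₕ²(1−fₕ)sₕ²/nₕ with Wₕ = Nₕ/33453:
  B: (16717/33453)²·(1−495/16717)·312.7/495 = 0.15307888
  A: (16736/33453)²·(1−886/16736)·124/886 = 0.03317407
  → Var(ȳ_str) = 0.18625295.
Var(ȳ_srs) = (1 − 1381/33453)·299.9/1381 = 0.20819666.
deff = 0.18625295 / 0.20819666 = 0.8946.

0.8946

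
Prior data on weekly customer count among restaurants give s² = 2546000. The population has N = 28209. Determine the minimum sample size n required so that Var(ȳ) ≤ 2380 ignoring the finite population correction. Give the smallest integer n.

Without fpc, n₀ = s²/D = 2546000/2380 = 1069.7479.
Rounding up, n = 1070.

1070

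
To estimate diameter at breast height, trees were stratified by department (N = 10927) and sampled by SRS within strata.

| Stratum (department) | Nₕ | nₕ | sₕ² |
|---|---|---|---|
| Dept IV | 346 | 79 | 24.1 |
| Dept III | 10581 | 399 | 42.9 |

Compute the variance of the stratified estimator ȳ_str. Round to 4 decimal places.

Var(ȳ_str) = Σₕ Wₕ²(1 − fₕ)sₕ²/nₕ with Wₕ = Nₕ/N, N = 10927.
Dept IV: Wₕ = 0.03166468; term = 0.03166468²·(1 − 0.22832370)·24.1/79 = 2.3603447 × 10^-4.
Dept III: Wₕ = 0.96833532; term = 0.96833532²·(1 − 0.03770910)·42.9/399 = 0.097015766.
Sum = 0.0972518.

0.0973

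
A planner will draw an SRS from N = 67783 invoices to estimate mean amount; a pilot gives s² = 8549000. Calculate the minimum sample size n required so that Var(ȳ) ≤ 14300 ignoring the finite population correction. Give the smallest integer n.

Without fpc, n₀ = s²/D = 8549000/14300 = 597.8322.
Rounding up, n = 598.

598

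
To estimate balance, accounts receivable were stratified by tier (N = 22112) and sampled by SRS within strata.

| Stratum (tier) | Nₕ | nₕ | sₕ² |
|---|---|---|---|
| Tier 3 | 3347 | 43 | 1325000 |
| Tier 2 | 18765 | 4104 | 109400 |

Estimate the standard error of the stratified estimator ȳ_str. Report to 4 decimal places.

Var(ȳ_str) = Σₕ Wₕ²(1 − fₕ)sₕ²/nₕ with Wₕ = Nₕ/N, N = 22112.
Tier 3: Wₕ = 0.15136577; term = 0.15136577²·(1 − 0.01284733)·1325000/43 = 696.92673.
Tier 2: Wₕ = 0.84863423; term = 0.84863423²·(1 − 0.21870504)·109400/4104 = 14.99913.
Sum = 711.92586.
SE = √(711.92586) = 26.6819.

26.6819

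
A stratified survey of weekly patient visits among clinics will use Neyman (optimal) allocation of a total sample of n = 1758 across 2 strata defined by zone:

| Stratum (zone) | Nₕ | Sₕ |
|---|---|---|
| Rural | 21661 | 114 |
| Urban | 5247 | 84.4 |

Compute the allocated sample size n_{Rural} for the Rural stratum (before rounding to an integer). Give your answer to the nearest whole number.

Neyman allocation: nₕ = n·NₕSₕ / Σⱼ NⱼSⱼ.
Σ NⱼSⱼ = 21661·114 + 5247·84.4 = 2.9122008 × 10^6.
n_{Rural} = 1758·21661·114 / (2.9122008 × 10^6) = 1491.

1491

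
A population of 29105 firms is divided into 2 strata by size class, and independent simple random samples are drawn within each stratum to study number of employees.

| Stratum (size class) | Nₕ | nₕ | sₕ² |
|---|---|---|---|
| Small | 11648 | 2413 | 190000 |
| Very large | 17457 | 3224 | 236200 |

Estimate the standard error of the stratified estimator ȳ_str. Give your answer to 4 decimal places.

Var(ȳ_str) = Σₕ Wₕ²(1 − fₕ)sₕ²/nₕ with Wₕ = Nₕ/N, N = 29105.
Small: Wₕ = 0.40020615; term = 0.40020615²·(1 − 0.20716003)·190000/2413 = 9.9988334.
Very large: Wₕ = 0.59979385; term = 0.59979385²·(1 − 0.18468236)·236200/3224 = 21.488976.
Sum = 31.487809.
SE = √(31.487809) = 5.6114.

5.6114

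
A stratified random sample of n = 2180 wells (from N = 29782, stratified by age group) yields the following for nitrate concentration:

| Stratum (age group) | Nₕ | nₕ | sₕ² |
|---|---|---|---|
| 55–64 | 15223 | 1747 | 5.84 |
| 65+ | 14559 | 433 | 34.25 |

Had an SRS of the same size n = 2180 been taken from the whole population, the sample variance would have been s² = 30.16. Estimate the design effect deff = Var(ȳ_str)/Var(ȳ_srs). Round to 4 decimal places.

Var(ȳ_str) = Σ Wₕ²(1−fₕ)sₕ²/nₕ with Wₕ = Nₕ/29782:
  55–64: (15223/29782)²·(1−1747/15223)·5.84/1747 = 7.7316729 × 10^-4
  65+: (14559/29782)²·(1−433/14559)·34.25/433 = 0.018340692
  → Var(ȳ_str) = 0.019113859.
Var(ȳ_srs) = (1 − 2180/29782)·30.16/2180 = 0.01282217.
deff = 0.019113859 / 0.01282217 = 1.4907.

1.4907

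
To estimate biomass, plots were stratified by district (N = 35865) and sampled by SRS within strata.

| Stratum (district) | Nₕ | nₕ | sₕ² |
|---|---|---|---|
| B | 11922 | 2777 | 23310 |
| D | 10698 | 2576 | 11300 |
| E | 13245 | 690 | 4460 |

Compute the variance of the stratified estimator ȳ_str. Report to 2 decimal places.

Var(ȳ_str) = Σₕ Wₕ²(1 − fₕ)sₕ²/nₕ with Wₕ = Nₕ/N, N = 35865.
B: Wₕ = 0.33241322; term = 0.33241322²·(1 − 0.23293072)·23310/2777 = 0.71147157.
D: Wₕ = 0.29828524; term = 0.29828524²·(1 − 0.24079267)·11300/2576 = 0.29631695.
E: Wₕ = 0.36930155; term = 0.36930155²·(1 − 0.05209513)·4460/690 = 0.8356276.
Sum = 1.8434161.

1.84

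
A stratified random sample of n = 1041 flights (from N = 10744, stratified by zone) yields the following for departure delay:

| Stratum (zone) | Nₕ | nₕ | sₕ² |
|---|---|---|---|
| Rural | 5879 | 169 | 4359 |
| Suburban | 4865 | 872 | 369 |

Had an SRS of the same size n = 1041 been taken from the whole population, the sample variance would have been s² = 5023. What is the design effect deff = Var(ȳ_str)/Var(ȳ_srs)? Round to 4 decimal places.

Var(ȳ_str) = Σ Wₕ²(1−fₕ)sₕ²/nₕ with Wₕ = Nₕ/10744:
  Rural: (5879/10744)²·(1−169/5879)·4359/169 = 7.5008026
  Suburban: (4865/10744)²·(1−872/4865)·369/872 = 0.071213124
  → Var(ȳ_str) = 7.5720157.
Var(ȳ_srs) = (1 − 1041/10744)·5023/1041 = 4.3576514.
deff = 7.5720157 / 4.3576514 = 1.7376.

1.7376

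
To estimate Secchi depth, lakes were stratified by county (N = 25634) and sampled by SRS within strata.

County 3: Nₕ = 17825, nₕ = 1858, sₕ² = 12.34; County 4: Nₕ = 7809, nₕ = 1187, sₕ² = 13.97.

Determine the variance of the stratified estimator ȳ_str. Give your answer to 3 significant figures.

0.00380

Var(ȳ_str) = Σₕ Wₕ²(1 − fₕ)sₕ²/nₕ with Wₕ = Nₕ/N, N = 25634.
County 3: Wₕ = 0.69536553; term = 0.69536553²·(1 − 0.10423562)·12.34/1858 = 0.0028766668.
County 4: Wₕ = 0.30463447; term = 0.30463447²·(1 − 0.15200410)·13.97/1187 = 9.2618454 × 10^-4.
Sum = 0.0038028513.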